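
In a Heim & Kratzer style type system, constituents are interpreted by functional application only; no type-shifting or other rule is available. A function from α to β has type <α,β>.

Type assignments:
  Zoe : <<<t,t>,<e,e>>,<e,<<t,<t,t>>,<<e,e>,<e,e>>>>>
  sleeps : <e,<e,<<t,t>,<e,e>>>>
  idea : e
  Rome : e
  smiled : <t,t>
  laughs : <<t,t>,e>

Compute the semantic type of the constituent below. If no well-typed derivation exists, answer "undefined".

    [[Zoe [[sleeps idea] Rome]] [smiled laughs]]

<<t,<t,t>>,<<e,e>,<e,e>>>

[sleeps idea] — sleeps of type <e,<e,<<t,t>,<e,e>>>> combines with idea of type e: type <e,<<t,t>,<e,e>>>.
[[sleeps idea] Rome] — [sleeps idea] of type <e,<<t,t>,<e,e>>> combines with Rome of type e: type <<t,t>,<e,e>>.
[Zoe [[sleeps idea] Rome]] — Zoe of type <<<t,t>,<e,e>>,<e,<<t,<t,t>>,<<e,e>,<e,e>>>>> combines with [[sleeps idea] Rome] of type <<t,t>,<e,e>>: type <e,<<t,<t,t>>,<<e,e>,<e,e>>>>.
[smiled laughs] — laughs of type <<t,t>,e> combines with smiled of type <t,t>: type e.
[[Zoe [[sleeps idea] Rome]] [smiled laughs]] — [Zoe [[sleeps idea] Rome]] of type <e,<<t,<t,t>>,<<e,e>,<e,e>>>> combines with [smiled laughs] of type e: type <<t,<t,t>>,<<e,e>,<e,e>>>.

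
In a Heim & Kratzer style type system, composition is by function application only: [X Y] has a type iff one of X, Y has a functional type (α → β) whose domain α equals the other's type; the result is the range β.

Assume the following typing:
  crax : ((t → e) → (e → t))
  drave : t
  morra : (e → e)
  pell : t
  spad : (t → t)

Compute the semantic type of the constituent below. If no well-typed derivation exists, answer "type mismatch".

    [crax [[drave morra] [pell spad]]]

At [drave morra]: neither t nor (e → e) can take the other as argument; the node is ill-typed.

type mismatch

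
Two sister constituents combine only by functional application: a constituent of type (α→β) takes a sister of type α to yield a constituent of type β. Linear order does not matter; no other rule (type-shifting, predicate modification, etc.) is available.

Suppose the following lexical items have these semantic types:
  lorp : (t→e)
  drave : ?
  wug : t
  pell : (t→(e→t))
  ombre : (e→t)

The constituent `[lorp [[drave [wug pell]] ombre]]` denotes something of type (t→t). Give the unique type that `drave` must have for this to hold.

((e→t)→((e→t)→((t→e)→(t→t))))

For [lorp [[drave [wug pell]] ombre]] to have type (t→t) with lorp of type (t→e), [[drave [wug pell]] ombre] must be the function: [[drave [wug pell]] ombre] : ((t→e)→(t→t)).
For [[drave [wug pell]] ombre] to have type ((t→e)→(t→t)) with ombre of type (e→t), [drave [wug pell]] must be the function: [drave [wug pell]] : ((e→t)→((t→e)→(t→t))).
For [drave [wug pell]] to have type ((e→t)→((t→e)→(t→t))) with [wug pell] of type (e→t), drave must be the function: drave : ((e→t)→((e→t)→((t→e)→(t→t)))).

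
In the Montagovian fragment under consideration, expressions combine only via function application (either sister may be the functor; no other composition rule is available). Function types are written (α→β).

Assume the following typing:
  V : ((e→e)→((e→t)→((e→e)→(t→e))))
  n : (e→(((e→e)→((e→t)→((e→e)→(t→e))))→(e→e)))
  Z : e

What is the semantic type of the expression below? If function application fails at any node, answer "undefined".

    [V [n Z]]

[n Z]: (e→(((e→e)→((e→t)→((e→e)→(t→e))))→(e→e))) applied to e yields (((e→e)→((e→t)→((e→e)→(t→e))))→(e→e)).
[V [n Z]]: (((e→e)→((e→t)→((e→e)→(t→e))))→(e→e)) applied to ((e→e)→((e→t)→((e→e)→(t→e)))) yields (e→e).

(e→e)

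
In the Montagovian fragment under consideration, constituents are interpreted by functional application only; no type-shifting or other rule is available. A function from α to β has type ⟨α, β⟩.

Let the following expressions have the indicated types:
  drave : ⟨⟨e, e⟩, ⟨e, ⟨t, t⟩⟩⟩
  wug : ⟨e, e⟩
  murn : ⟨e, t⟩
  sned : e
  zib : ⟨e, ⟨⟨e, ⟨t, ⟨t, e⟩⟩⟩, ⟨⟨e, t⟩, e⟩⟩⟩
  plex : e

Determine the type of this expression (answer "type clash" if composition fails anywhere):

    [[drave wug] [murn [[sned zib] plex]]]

[drave wug] — drave of type ⟨⟨e, e⟩, ⟨e, ⟨t, t⟩⟩⟩ combines with wug of type ⟨e, e⟩: type ⟨e, ⟨t, t⟩⟩.
[sned zib] — zib of type ⟨e, ⟨⟨e, ⟨t, ⟨t, e⟩⟩⟩, ⟨⟨e, t⟩, e⟩⟩⟩ combines with sned of type e: type ⟨⟨e, ⟨t, ⟨t, e⟩⟩⟩, ⟨⟨e, t⟩, e⟩⟩.
[[sned zib] plex]: ⟨⟨e, ⟨t, ⟨t, e⟩⟩⟩, ⟨⟨e, t⟩, e⟩⟩ with e — neither is a function whose domain matches the other; composition fails here.

type clash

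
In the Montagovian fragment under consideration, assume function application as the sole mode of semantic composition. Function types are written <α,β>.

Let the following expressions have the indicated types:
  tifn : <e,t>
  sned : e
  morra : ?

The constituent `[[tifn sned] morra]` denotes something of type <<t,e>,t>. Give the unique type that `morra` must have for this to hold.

At [[tifn sned] morra] (required: <<t,e>,t>): [tifn sned] is t, which is not a function with range <<t,e>,t>; hence morra is the functor — type <t,<<t,e>,t>>.

<t,<<t,e>,t>>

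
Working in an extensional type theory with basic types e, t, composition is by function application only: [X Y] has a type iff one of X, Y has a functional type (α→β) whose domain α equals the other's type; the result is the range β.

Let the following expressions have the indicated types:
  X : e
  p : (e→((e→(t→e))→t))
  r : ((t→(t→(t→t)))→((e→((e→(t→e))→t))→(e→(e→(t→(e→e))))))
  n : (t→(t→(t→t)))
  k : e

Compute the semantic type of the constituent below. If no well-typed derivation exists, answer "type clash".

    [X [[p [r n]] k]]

[r n] — r of type ((t→(t→(t→t)))→((e→((e→(t→e))→t))→(e→(e→(t→(e→e)))))) combines with n of type (t→(t→(t→t))): type ((e→((e→(t→e))→t))→(e→(e→(t→(e→e))))).
[p [r n]] — [r n] of type ((e→((e→(t→e))→t))→(e→(e→(t→(e→e))))) combines with p of type (e→((e→(t→e))→t)): type (e→(e→(t→(e→e)))).
[[p [r n]] k] — [p [r n]] of type (e→(e→(t→(e→e)))) combines with k of type e: type (e→(t→(e→e))).
[X [[p [r n]] k]] — [[p [r n]] k] of type (e→(t→(e→e))) combines with X of type e: type (t→(e→e)).

(t→(e→e))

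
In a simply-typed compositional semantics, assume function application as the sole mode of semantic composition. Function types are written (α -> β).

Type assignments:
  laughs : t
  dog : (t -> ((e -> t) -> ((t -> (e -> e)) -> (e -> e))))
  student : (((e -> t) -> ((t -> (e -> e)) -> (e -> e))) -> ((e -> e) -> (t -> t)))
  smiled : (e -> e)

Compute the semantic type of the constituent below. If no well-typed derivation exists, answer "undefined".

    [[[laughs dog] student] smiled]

(t -> t)

[laughs dog]: functor dog : (t -> ((e -> t) -> ((t -> (e -> e)) -> (e -> e)))), argument laughs : t; result ((e -> t) -> ((t -> (e -> e)) -> (e -> e))).
[[laughs dog] student]: functor student : (((e -> t) -> ((t -> (e -> e)) -> (e -> e))) -> ((e -> e) -> (t -> t))), argument [laughs dog] : ((e -> t) -> ((t -> (e -> e)) -> (e -> e))); result ((e -> e) -> (t -> t)).
[[[laughs dog] student] smiled]: functor [[laughs dog] student] : ((e -> e) -> (t -> t)), argument smiled : (e -> e); result (t -> t).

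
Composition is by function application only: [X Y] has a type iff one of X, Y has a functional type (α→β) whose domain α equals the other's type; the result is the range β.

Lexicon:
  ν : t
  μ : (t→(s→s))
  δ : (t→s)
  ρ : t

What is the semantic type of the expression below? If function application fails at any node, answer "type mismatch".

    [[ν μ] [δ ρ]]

[ν μ]: (t→(s→s)) applied to t yields (s→s).
[δ ρ]: (t→s) applied to t yields s.
[[ν μ] [δ ρ]]: (s→s) applied to s yields s.

s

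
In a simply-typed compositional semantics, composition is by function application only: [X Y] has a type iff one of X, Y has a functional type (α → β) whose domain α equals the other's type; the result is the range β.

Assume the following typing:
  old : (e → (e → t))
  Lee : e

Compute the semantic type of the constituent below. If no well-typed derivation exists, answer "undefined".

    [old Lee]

[old Lee] — old of type (e → (e → t)) combines with Lee of type e: type (e → t).

(e → t)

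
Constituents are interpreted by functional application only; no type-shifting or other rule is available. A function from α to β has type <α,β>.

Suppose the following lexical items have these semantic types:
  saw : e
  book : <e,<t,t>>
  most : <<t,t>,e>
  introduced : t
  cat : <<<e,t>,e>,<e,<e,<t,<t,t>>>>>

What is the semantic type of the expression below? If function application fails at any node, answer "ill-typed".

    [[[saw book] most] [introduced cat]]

ill-typed

[saw book]: functor book : <e,<t,t>>, argument saw : e; result <t,t>.
[[saw book] most]: functor most : <<t,t>,e>, argument [saw book] : <t,t>; result e.
At [introduced cat]: neither t nor <<<e,t>,e>,<e,<e,<t,<t,t>>>>> can take the other as argument; the node is ill-typed.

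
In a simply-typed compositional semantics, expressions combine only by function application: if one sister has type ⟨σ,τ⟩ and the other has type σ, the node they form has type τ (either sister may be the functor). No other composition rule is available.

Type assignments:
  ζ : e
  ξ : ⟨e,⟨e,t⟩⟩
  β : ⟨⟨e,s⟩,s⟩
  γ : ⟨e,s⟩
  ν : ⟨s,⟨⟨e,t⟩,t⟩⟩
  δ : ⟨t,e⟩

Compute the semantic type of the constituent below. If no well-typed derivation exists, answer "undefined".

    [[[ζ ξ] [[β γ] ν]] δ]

e

[ζ ξ]: ⟨e,⟨e,t⟩⟩ applied to e yields ⟨e,t⟩.
[β γ]: ⟨⟨e,s⟩,s⟩ applied to ⟨e,s⟩ yields s.
[[β γ] ν]: ⟨s,⟨⟨e,t⟩,t⟩⟩ applied to s yields ⟨⟨e,t⟩,t⟩.
[[ζ ξ] [[β γ] ν]]: ⟨⟨e,t⟩,t⟩ applied to ⟨e,t⟩ yields t.
[[[ζ ξ] [[β γ] ν]] δ]: ⟨t,e⟩ applied to t yields e.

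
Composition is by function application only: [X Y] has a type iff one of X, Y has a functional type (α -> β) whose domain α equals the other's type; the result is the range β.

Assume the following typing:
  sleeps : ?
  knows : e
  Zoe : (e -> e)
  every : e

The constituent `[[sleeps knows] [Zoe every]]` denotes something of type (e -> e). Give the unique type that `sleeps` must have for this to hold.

For [[sleeps knows] [Zoe every]] to have type (e -> e) with [Zoe every] of type e, [sleeps knows] must be the function: [sleeps knows] : (e -> (e -> e)).
For [sleeps knows] to have type (e -> (e -> e)) with knows of type e, sleeps must be the function: sleeps : (e -> (e -> (e -> e))).

(e -> (e -> (e -> e)))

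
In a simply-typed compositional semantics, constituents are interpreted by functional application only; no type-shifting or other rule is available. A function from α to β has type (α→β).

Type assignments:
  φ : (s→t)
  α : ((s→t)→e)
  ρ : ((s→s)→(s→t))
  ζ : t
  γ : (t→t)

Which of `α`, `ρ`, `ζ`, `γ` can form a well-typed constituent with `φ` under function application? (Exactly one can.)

α

α — combines: α : ((s→t)→e) takes φ : (s→t) as argument, giving e.
ρ : ((s→s)→(s→t)) — φ needs s; ρ needs (s→s); neither fits.
ζ : t — φ needs s; ζ needs nothing (atomic); neither fits.
γ : (t→t) — φ needs s; γ needs t; neither fits.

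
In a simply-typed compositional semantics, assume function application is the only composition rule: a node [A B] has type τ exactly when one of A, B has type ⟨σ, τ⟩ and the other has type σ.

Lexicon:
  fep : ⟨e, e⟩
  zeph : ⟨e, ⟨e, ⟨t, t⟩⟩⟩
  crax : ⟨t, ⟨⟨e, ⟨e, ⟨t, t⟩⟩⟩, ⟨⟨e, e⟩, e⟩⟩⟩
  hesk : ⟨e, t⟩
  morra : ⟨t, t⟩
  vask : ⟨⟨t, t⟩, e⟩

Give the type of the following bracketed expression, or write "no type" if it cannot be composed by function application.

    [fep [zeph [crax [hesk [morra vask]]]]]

[morra vask]: functor vask : ⟨⟨t, t⟩, e⟩, argument morra : ⟨t, t⟩; result e.
[hesk [morra vask]]: functor hesk : ⟨e, t⟩, argument [morra vask] : e; result t.
[crax [hesk [morra vask]]]: functor crax : ⟨t, ⟨⟨e, ⟨e, ⟨t, t⟩⟩⟩, ⟨⟨e, e⟩, e⟩⟩⟩, argument [hesk [morra vask]] : t; result ⟨⟨e, ⟨e, ⟨t, t⟩⟩⟩, ⟨⟨e, e⟩, e⟩⟩.
[zeph [crax [hesk [morra vask]]]]: functor [crax [hesk [morra vask]]] : ⟨⟨e, ⟨e, ⟨t, t⟩⟩⟩, ⟨⟨e, e⟩, e⟩⟩, argument zeph : ⟨e, ⟨e, ⟨t, t⟩⟩⟩; result ⟨⟨e, e⟩, e⟩.
[fep [zeph [crax [hesk [morra vask]]]]]: functor [zeph [crax [hesk [morra vask]]]] : ⟨⟨e, e⟩, e⟩, argument fep : ⟨e, e⟩; result e.

e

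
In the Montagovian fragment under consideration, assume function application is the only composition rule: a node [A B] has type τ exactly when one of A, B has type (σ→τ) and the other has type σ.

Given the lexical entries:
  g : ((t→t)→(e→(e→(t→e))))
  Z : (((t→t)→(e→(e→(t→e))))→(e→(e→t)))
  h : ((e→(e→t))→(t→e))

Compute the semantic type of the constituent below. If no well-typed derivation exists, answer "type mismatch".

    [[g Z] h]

(t→e)

[g Z]: (((t→t)→(e→(e→(t→e))))→(e→(e→t))) applied to ((t→t)→(e→(e→(t→e)))) yields (e→(e→t)).
[[g Z] h]: ((e→(e→t))→(t→e)) applied to (e→(e→t)) yields (t→e).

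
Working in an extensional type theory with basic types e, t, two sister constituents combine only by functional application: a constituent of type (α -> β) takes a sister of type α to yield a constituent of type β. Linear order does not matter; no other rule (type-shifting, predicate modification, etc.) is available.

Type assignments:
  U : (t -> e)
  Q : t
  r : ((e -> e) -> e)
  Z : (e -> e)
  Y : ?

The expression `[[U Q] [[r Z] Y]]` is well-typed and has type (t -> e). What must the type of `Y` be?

[[U Q] [[r Z] Y]] must have type (t -> e). The sister [U Q] has type e; that is not a function onto (t -> e), so [[r Z] Y] must be the functor, of type (e -> (t -> e)).
[[r Z] Y] must have type (e -> (t -> e)). The sister [r Z] has type e; that is not a function onto (e -> (t -> e)), so Y must be the functor, of type (e -> (e -> (t -> e))).

(e -> (e -> (t -> e)))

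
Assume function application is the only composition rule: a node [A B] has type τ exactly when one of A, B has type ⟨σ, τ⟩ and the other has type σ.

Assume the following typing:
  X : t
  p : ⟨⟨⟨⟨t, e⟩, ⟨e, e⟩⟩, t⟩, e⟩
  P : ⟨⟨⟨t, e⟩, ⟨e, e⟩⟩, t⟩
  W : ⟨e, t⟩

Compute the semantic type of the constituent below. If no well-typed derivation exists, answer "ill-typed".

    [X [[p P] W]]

At [p P], p : ⟨⟨⟨⟨t, e⟩, ⟨e, e⟩⟩, t⟩, e⟩ takes P : ⟨⟨⟨t, e⟩, ⟨e, e⟩⟩, t⟩, giving e.
At [[p P] W], W : ⟨e, t⟩ takes [p P] : e, giving t.
[X [[p P] W]]: t and t cannot combine by function application — type clash.

ill-typed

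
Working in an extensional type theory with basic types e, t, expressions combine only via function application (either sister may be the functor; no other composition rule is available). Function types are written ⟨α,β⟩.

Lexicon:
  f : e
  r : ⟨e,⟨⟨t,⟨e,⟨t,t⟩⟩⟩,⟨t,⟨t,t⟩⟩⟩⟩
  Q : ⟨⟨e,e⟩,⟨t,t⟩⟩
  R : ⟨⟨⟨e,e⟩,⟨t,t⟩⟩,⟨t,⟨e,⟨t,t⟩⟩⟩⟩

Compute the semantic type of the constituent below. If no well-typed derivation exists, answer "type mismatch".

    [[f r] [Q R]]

[f r]: r is ⟨e,⟨⟨t,⟨e,⟨t,t⟩⟩⟩,⟨t,⟨t,t⟩⟩⟩⟩, f is e; result ⟨⟨t,⟨e,⟨t,t⟩⟩⟩,⟨t,⟨t,t⟩⟩⟩.
[Q R]: R is ⟨⟨⟨e,e⟩,⟨t,t⟩⟩,⟨t,⟨e,⟨t,t⟩⟩⟩⟩, Q is ⟨⟨e,e⟩,⟨t,t⟩⟩; result ⟨t,⟨e,⟨t,t⟩⟩⟩.
[[f r] [Q R]]: [f r] is ⟨⟨t,⟨e,⟨t,t⟩⟩⟩,⟨t,⟨t,t⟩⟩⟩, [Q R] is ⟨t,⟨e,⟨t,t⟩⟩⟩; result ⟨t,⟨t,t⟩⟩.

⟨t,⟨t,t⟩⟩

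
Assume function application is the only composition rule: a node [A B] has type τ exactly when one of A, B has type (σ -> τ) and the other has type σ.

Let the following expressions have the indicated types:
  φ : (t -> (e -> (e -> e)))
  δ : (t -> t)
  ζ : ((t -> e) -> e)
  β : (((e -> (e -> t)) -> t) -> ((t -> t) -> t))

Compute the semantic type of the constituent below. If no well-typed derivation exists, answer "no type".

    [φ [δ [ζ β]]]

At [ζ β]: neither ((t -> e) -> e) nor (((e -> (e -> t)) -> t) -> ((t -> t) -> t)) can take the other as argument; the node is ill-typed.

no type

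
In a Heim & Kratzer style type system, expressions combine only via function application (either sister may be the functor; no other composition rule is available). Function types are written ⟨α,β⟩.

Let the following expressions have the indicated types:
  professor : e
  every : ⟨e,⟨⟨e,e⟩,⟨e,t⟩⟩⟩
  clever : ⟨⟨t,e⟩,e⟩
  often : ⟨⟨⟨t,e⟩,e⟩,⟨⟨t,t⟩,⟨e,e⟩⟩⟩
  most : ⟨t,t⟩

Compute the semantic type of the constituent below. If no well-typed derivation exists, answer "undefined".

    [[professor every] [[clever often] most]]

[professor every]: functor every : ⟨e,⟨⟨e,e⟩,⟨e,t⟩⟩⟩, argument professor : e; result ⟨⟨e,e⟩,⟨e,t⟩⟩.
[clever often]: functor often : ⟨⟨⟨t,e⟩,e⟩,⟨⟨t,t⟩,⟨e,e⟩⟩⟩, argument clever : ⟨⟨t,e⟩,e⟩; result ⟨⟨t,t⟩,⟨e,e⟩⟩.
[[clever often] most]: functor [clever often] : ⟨⟨t,t⟩,⟨e,e⟩⟩, argument most : ⟨t,t⟩; result ⟨e,e⟩.
[[professor every] [[clever often] most]]: functor [professor every] : ⟨⟨e,e⟩,⟨e,t⟩⟩, argument [[clever often] most] : ⟨e,e⟩; result ⟨e,t⟩.

⟨e,t⟩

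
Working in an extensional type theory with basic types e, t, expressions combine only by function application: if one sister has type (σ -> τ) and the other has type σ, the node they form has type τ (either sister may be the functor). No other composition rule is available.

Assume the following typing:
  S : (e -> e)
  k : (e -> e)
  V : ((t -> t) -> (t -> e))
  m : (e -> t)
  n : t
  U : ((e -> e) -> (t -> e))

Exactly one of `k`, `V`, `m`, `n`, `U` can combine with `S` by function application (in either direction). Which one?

k : (e -> e) — no; S wants e, and k wants e.
V : ((t -> t) -> (t -> e)) — no; S wants e, and V wants (t -> t).
m : (e -> t) — no; S wants e, and m wants e.
n : t — no; S wants e, and n wants nothing (atomic).
U — combines: U : ((e -> e) -> (t -> e)) takes S : (e -> e) as argument, giving (t -> e).

U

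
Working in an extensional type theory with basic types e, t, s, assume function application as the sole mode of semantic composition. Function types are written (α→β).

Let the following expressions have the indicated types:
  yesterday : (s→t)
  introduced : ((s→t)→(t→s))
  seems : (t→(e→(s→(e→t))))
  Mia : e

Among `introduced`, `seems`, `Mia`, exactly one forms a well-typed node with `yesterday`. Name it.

introduced

introduced — combines: introduced : ((s→t)→(t→s)) takes yesterday : (s→t) as argument, giving (t→s).
seems : (t→(e→(s→(e→t)))) — neither side's domain matches the other.
Mia : e — neither side's domain matches the other.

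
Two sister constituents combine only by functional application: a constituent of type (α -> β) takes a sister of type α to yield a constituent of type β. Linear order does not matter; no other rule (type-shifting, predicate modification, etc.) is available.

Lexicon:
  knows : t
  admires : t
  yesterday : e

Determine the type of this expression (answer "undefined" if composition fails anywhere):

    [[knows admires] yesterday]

undefined

[knows admires]: t with t — neither is a function whose domain matches the other; composition fails here.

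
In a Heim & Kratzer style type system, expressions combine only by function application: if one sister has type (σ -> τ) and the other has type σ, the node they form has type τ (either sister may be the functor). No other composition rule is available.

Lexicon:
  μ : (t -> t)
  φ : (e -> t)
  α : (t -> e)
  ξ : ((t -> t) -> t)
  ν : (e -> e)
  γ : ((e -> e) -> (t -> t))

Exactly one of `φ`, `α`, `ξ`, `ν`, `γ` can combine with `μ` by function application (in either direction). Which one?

ξ

φ : (e -> t) — μ needs t; φ needs e; neither fits.
α : (t -> e) — μ needs t; α needs t; neither fits.
ξ — combines: ξ : ((t -> t) -> t) takes μ : (t -> t) as argument, giving t.
ν : (e -> e) — μ needs t; ν needs e; neither fits.
γ : ((e -> e) -> (t -> t)) — μ needs t; γ needs (e -> e); neither fits.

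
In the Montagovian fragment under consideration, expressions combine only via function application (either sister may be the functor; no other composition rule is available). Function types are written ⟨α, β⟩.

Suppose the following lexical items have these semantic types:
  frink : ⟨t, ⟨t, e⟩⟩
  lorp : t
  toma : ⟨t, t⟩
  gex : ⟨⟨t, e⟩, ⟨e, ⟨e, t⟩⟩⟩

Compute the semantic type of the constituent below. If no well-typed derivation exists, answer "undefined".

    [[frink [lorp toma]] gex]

⟨e, ⟨e, t⟩⟩

At [lorp toma], toma : ⟨t, t⟩ takes lorp : t, giving t.
At [frink [lorp toma]], frink : ⟨t, ⟨t, e⟩⟩ takes [lorp toma] : t, giving ⟨t, e⟩.
At [[frink [lorp toma]] gex], gex : ⟨⟨t, e⟩, ⟨e, ⟨e, t⟩⟩⟩ takes [frink [lorp toma]] : ⟨t, e⟩, giving ⟨e, ⟨e, t⟩⟩.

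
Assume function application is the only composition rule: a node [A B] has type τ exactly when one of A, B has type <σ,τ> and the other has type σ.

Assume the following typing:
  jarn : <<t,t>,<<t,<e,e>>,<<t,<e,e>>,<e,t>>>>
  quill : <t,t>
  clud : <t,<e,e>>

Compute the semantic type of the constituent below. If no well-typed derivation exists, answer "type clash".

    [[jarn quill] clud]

<<t,<e,e>>,<e,t>>

[jarn quill]: functor jarn : <<t,t>,<<t,<e,e>>,<<t,<e,e>>,<e,t>>>>, argument quill : <t,t>; result <<t,<e,e>>,<<t,<e,e>>,<e,t>>>.
[[jarn quill] clud]: functor [jarn quill] : <<t,<e,e>>,<<t,<e,e>>,<e,t>>>, argument clud : <t,<e,e>>; result <<t,<e,e>>,<e,t>>.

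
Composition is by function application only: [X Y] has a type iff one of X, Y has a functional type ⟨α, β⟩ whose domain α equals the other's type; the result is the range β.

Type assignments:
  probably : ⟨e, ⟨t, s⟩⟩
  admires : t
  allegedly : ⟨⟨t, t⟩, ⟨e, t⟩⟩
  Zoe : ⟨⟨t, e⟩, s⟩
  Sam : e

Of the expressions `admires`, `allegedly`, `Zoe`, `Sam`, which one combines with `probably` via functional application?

Sam

admires : t — probably needs e; admires needs nothing (atomic); neither fits.
allegedly : ⟨⟨t, t⟩, ⟨e, t⟩⟩ — probably needs e; allegedly needs ⟨t, t⟩; neither fits.
Zoe : ⟨⟨t, e⟩, s⟩ — probably needs e; Zoe needs ⟨t, e⟩; neither fits.
Sam — combines: probably : ⟨e, ⟨t, s⟩⟩ takes Sam : e as argument, giving ⟨t, s⟩.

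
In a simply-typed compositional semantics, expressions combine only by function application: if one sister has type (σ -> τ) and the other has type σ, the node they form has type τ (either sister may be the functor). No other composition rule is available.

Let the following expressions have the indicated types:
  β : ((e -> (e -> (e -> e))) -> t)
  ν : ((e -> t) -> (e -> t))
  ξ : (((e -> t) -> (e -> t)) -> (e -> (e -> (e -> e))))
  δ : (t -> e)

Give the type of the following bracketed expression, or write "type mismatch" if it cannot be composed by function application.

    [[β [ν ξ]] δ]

[ν ξ]: (((e -> t) -> (e -> t)) -> (e -> (e -> (e -> e)))) applied to ((e -> t) -> (e -> t)) yields (e -> (e -> (e -> e))).
[β [ν ξ]]: ((e -> (e -> (e -> e))) -> t) applied to (e -> (e -> (e -> e))) yields t.
[[β [ν ξ]] δ]: (t -> e) applied to t yields e.

e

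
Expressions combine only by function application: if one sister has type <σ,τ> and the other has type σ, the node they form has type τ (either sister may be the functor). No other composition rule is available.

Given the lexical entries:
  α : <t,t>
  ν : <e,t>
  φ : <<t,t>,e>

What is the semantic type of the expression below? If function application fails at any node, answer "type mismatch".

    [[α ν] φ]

[α ν]: <t,t> with <e,t> — neither is a function whose domain matches the other; composition fails here.

type mismatch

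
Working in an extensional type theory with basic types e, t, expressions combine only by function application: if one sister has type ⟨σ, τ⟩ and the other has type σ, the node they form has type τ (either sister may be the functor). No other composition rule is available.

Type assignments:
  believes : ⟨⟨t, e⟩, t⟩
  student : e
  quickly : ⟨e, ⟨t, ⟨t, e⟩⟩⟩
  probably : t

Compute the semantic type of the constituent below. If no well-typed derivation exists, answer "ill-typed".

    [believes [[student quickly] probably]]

t

[student quickly]: ⟨e, ⟨t, ⟨t, e⟩⟩⟩ applied to e yields ⟨t, ⟨t, e⟩⟩.
[[student quickly] probably]: ⟨t, ⟨t, e⟩⟩ applied to t yields ⟨t, e⟩.
[believes [[student quickly] probably]]: ⟨⟨t, e⟩, t⟩ applied to ⟨t, e⟩ yields t.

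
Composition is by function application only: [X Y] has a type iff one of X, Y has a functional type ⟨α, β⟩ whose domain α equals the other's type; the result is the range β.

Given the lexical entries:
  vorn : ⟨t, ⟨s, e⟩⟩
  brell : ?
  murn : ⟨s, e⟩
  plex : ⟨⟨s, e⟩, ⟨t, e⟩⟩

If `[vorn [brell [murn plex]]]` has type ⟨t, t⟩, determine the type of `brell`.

For [vorn [brell [murn plex]]] to have type ⟨t, t⟩ with vorn of type ⟨t, ⟨s, e⟩⟩, [brell [murn plex]] must be the function: [brell [murn plex]] : ⟨⟨t, ⟨s, e⟩⟩, ⟨t, t⟩⟩.
For [brell [murn plex]] to have type ⟨⟨t, ⟨s, e⟩⟩, ⟨t, t⟩⟩ with [murn plex] of type ⟨t, e⟩, brell must be the function: brell : ⟨⟨t, e⟩, ⟨⟨t, ⟨s, e⟩⟩, ⟨t, t⟩⟩⟩.

⟨⟨t, e⟩, ⟨⟨t, ⟨s, e⟩⟩, ⟨t, t⟩⟩⟩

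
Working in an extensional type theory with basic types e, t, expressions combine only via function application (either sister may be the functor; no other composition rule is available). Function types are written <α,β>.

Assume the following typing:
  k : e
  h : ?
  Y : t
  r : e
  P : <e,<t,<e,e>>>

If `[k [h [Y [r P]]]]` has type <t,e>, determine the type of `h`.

<<e,e>,<e,<t,e>>>

At [k [h [Y [r P]]]] (required: <t,e>): k is e, which is not a function with range <t,e>; hence [h [Y [r P]]] is the functor — type <e,<t,e>>.
At [h [Y [r P]]] (required: <e,<t,e>>): [Y [r P]] is <e,e>, which is not a function with range <e,<t,e>>; hence h is the functor — type <<e,e>,<e,<t,e>>>.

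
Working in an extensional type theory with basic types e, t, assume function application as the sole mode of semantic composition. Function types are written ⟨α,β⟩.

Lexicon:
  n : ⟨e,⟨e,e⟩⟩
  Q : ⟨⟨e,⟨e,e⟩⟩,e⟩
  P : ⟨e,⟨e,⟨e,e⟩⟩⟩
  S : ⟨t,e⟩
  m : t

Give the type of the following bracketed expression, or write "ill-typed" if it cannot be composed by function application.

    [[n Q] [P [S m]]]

[n Q] — Q of type ⟨⟨e,⟨e,e⟩⟩,e⟩ combines with n of type ⟨e,⟨e,e⟩⟩: type e.
[S m] — S of type ⟨t,e⟩ combines with m of type t: type e.
[P [S m]] — P of type ⟨e,⟨e,⟨e,e⟩⟩⟩ combines with [S m] of type e: type ⟨e,⟨e,e⟩⟩.
[[n Q] [P [S m]]] — [P [S m]] of type ⟨e,⟨e,e⟩⟩ combines with [n Q] of type e: type ⟨e,e⟩.

⟨e,e⟩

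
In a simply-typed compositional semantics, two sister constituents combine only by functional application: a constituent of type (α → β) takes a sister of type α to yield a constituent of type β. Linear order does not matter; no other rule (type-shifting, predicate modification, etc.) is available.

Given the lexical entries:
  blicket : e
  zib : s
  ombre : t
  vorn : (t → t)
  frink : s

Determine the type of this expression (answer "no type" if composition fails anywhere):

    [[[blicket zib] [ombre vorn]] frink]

no type

[blicket zib]: e with s — neither is a function whose domain matches the other; composition fails here.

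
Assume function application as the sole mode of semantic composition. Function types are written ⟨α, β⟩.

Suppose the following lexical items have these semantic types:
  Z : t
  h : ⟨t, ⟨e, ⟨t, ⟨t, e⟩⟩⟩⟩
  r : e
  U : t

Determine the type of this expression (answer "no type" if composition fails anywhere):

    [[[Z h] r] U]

[Z h] — h of type ⟨t, ⟨e, ⟨t, ⟨t, e⟩⟩⟩⟩ combines with Z of type t: type ⟨e, ⟨t, ⟨t, e⟩⟩⟩.
[[Z h] r] — [Z h] of type ⟨e, ⟨t, ⟨t, e⟩⟩⟩ combines with r of type e: type ⟨t, ⟨t, e⟩⟩.
[[[Z h] r] U] — [[Z h] r] of type ⟨t, ⟨t, e⟩⟩ combines with U of type t: type ⟨t, e⟩.

⟨t, e⟩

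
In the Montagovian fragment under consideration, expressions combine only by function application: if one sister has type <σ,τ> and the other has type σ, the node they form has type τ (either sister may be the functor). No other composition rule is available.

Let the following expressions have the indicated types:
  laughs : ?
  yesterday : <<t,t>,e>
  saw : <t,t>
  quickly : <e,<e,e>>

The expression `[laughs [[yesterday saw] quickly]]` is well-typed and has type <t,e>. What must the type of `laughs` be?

<<e,e>,<t,e>>

For [laughs [[yesterday saw] quickly]] to have type <t,e> with [[yesterday saw] quickly] of type <e,e>, laughs must be the function: laughs : <<e,e>,<t,e>>.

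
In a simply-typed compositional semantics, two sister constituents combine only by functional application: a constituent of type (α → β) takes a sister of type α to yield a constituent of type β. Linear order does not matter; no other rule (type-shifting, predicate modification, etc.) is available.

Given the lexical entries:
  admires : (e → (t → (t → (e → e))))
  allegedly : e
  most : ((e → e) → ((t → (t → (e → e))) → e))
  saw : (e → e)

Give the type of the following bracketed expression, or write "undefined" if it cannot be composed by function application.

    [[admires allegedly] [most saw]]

e

[admires allegedly]: functor admires : (e → (t → (t → (e → e)))), argument allegedly : e; result (t → (t → (e → e))).
[most saw]: functor most : ((e → e) → ((t → (t → (e → e))) → e)), argument saw : (e → e); result ((t → (t → (e → e))) → e).
[[admires allegedly] [most saw]]: functor [most saw] : ((t → (t → (e → e))) → e), argument [admires allegedly] : (t → (t → (e → e))); result e.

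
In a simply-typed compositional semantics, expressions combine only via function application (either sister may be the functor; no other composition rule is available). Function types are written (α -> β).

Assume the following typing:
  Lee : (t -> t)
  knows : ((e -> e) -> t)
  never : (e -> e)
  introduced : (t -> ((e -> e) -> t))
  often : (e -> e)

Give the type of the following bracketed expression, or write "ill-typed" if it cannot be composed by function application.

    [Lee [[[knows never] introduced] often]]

[knows never] — knows of type ((e -> e) -> t) combines with never of type (e -> e): type t.
[[knows never] introduced] — introduced of type (t -> ((e -> e) -> t)) combines with [knows never] of type t: type ((e -> e) -> t).
[[[knows never] introduced] often] — [[knows never] introduced] of type ((e -> e) -> t) combines with often of type (e -> e): type t.
[Lee [[[knows never] introduced] often]] — Lee of type (t -> t) combines with [[[knows never] introduced] often] of type t: type t.

t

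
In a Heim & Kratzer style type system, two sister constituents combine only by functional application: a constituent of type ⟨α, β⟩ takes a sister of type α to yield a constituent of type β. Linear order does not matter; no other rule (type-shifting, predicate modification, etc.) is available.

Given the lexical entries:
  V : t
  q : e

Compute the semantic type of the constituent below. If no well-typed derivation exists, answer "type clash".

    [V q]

type clash

[V q]: t with e — neither is a function whose domain matches the other; composition fails here.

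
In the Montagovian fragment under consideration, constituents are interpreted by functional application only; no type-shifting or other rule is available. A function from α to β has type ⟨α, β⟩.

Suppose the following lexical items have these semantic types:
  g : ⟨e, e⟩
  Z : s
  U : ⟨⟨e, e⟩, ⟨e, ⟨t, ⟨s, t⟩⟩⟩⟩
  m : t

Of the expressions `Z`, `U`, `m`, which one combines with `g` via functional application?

Z : s — g needs e; Z needs nothing (atomic); neither fits.
U — combines: U : ⟨⟨e, e⟩, ⟨e, ⟨t, ⟨s, t⟩⟩⟩⟩ takes g : ⟨e, e⟩ as argument, giving ⟨e, ⟨t, ⟨s, t⟩⟩⟩.
m : t — g needs e; m needs nothing (atomic); neither fits.

U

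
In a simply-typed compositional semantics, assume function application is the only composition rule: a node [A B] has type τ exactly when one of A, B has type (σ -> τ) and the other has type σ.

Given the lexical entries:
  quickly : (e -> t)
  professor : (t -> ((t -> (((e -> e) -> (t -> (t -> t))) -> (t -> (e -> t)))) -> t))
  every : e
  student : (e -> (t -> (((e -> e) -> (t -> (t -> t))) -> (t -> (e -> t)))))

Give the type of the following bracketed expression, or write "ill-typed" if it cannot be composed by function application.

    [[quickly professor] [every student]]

ill-typed

[quickly professor]: (e -> t) with (t -> ((t -> (((e -> e) -> (t -> (t -> t))) -> (t -> (e -> t)))) -> t)) — neither is a function whose domain matches the other; composition fails here.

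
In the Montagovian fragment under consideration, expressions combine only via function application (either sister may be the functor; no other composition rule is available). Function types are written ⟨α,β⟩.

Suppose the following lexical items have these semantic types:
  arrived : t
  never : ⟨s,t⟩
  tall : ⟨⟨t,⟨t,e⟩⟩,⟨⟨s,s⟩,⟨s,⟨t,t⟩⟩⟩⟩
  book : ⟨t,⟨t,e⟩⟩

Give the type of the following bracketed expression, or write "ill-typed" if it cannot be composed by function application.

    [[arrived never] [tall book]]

[arrived never]: t and ⟨s,t⟩ cannot combine by function application — type clash.

ill-typed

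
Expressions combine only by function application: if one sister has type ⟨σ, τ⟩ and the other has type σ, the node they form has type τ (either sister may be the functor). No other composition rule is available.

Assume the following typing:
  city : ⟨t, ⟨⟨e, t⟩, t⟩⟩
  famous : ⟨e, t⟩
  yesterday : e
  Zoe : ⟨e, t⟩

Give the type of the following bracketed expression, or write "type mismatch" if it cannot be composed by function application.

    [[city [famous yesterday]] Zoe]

t

[famous yesterday]: famous is ⟨e, t⟩, yesterday is e; result t.
[city [famous yesterday]]: city is ⟨t, ⟨⟨e, t⟩, t⟩⟩, [famous yesterday] is t; result ⟨⟨e, t⟩, t⟩.
[[city [famous yesterday]] Zoe]: [city [famous yesterday]] is ⟨⟨e, t⟩, t⟩, Zoe is ⟨e, t⟩; result t.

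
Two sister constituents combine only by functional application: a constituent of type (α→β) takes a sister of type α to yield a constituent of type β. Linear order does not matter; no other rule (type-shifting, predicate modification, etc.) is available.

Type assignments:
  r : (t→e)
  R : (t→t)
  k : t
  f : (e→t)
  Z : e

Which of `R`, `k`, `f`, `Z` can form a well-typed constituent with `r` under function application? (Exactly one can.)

k

R : (t→t) — neither side's domain matches the other.
k — combines: r : (t→e) takes k : t as argument, giving e.
f : (e→t) — neither side's domain matches the other.
Z : e — neither side's domain matches the other.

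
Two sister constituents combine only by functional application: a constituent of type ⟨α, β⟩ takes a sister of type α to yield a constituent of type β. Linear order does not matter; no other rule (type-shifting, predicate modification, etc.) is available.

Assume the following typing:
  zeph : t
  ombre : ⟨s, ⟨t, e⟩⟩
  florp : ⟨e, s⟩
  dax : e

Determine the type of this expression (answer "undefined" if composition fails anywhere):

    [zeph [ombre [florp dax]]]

e

At [florp dax], florp : ⟨e, s⟩ takes dax : e, giving s.
At [ombre [florp dax]], ombre : ⟨s, ⟨t, e⟩⟩ takes [florp dax] : s, giving ⟨t, e⟩.
At [zeph [ombre [florp dax]]], [ombre [florp dax]] : ⟨t, e⟩ takes zeph : t, giving e.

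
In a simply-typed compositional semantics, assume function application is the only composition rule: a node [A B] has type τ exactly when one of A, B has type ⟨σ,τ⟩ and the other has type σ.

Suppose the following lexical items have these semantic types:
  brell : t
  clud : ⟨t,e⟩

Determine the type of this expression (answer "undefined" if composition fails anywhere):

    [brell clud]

[brell clud]: clud is ⟨t,e⟩, brell is t; result e.

e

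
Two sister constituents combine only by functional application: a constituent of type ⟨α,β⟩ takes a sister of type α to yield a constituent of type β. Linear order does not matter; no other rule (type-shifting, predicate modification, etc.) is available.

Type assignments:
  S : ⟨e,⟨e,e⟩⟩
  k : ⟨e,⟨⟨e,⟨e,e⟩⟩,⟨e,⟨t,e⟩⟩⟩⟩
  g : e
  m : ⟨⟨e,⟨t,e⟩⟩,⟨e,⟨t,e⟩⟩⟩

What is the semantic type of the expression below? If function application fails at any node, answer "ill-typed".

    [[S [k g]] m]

At [k g], k : ⟨e,⟨⟨e,⟨e,e⟩⟩,⟨e,⟨t,e⟩⟩⟩⟩ takes g : e, giving ⟨⟨e,⟨e,e⟩⟩,⟨e,⟨t,e⟩⟩⟩.
At [S [k g]], [k g] : ⟨⟨e,⟨e,e⟩⟩,⟨e,⟨t,e⟩⟩⟩ takes S : ⟨e,⟨e,e⟩⟩, giving ⟨e,⟨t,e⟩⟩.
At [[S [k g]] m], m : ⟨⟨e,⟨t,e⟩⟩,⟨e,⟨t,e⟩⟩⟩ takes [S [k g]] : ⟨e,⟨t,e⟩⟩, giving ⟨e,⟨t,e⟩⟩.

⟨e,⟨t,e⟩⟩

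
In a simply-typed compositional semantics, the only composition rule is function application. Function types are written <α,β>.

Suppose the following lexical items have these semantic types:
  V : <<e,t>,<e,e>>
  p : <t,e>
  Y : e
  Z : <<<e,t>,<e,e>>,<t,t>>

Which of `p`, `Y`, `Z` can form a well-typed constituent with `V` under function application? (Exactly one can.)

p : <t,e> — no; V wants <e,t>, and p wants t.
Y : e — no; V wants <e,t>, and Y wants nothing (atomic).
Z — combines: Z : <<<e,t>,<e,e>>,<t,t>> takes V : <<e,t>,<e,e>> as argument, giving <t,t>.

Z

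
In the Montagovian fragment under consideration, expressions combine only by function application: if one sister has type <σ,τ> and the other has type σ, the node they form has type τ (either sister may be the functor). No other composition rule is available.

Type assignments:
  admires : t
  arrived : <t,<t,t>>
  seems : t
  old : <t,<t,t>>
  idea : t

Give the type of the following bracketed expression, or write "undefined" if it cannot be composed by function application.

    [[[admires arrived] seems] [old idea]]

[admires arrived] — arrived of type <t,<t,t>> combines with admires of type t: type <t,t>.
[[admires arrived] seems] — [admires arrived] of type <t,t> combines with seems of type t: type t.
[old idea] — old of type <t,<t,t>> combines with idea of type t: type <t,t>.
[[[admires arrived] seems] [old idea]] — [old idea] of type <t,t> combines with [[admires arrived] seems] of type t: type t.

t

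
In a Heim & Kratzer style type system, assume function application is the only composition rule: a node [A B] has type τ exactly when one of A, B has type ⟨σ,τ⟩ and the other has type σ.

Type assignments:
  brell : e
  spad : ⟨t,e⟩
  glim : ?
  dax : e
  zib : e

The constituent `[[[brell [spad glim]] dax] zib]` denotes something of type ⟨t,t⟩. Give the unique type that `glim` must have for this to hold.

⟨⟨t,e⟩,⟨e,⟨e,⟨e,⟨t,t⟩⟩⟩⟩⟩

[[[brell [spad glim]] dax] zib] is required to be ⟨t,t⟩. zib : e cannot yield ⟨t,t⟩ as functor, so [[brell [spad glim]] dax] : ⟨e,⟨t,t⟩⟩.
[[brell [spad glim]] dax] is required to be ⟨e,⟨t,t⟩⟩. dax : e cannot yield ⟨e,⟨t,t⟩⟩ as functor, so [brell [spad glim]] : ⟨e,⟨e,⟨t,t⟩⟩⟩.
[brell [spad glim]] is required to be ⟨e,⟨e,⟨t,t⟩⟩⟩. brell : e cannot yield ⟨e,⟨e,⟨t,t⟩⟩⟩ as functor, so [spad glim] : ⟨e,⟨e,⟨e,⟨t,t⟩⟩⟩⟩.
[spad glim] is required to be ⟨e,⟨e,⟨e,⟨t,t⟩⟩⟩⟩. spad : ⟨t,e⟩ cannot yield ⟨e,⟨e,⟨e,⟨t,t⟩⟩⟩⟩ as functor, so glim : ⟨⟨t,e⟩,⟨e,⟨e,⟨e,⟨t,t⟩⟩⟩⟩⟩.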